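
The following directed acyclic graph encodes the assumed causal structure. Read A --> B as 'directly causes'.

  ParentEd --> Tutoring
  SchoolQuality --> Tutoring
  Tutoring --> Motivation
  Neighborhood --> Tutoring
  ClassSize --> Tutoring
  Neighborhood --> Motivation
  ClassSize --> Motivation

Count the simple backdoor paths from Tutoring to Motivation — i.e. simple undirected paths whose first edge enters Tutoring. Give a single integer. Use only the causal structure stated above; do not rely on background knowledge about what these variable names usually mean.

A backdoor path from Tutoring to Motivation is any simple undirected path whose first edge points into Tutoring (i.e. leaves Tutoring via a parent).
Parents of Tutoring: {ClassSize, Neighborhood, ParentEd, SchoolQuality}.
Enumerating:
  P1: Tutoring <- Neighborhood -> Motivation
  P2: Tutoring <- ClassSize -> Motivation
That exhausts the simple backdoor paths. Count: 2.

2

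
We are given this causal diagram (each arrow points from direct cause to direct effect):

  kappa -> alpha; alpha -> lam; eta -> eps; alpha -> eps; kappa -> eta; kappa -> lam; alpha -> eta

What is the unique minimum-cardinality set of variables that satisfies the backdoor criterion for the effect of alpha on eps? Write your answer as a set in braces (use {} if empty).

Variables eligible for adjustment (non-descendants of alpha, excluding alpha and eps): {kappa}.
Backdoor paths from alpha to eps:
  P1: alpha <- kappa -> eta -> eps
The empty set is not sufficient: P1 (alpha <- kappa -> eta -> eps) has no collider blocking it and no conditioned non-collider, so it is open.
Try {kappa}:
  P1: blocked at fork node kappa ∈ conditioning set.
{kappa} contains no descendant of alpha and blocks every backdoor path.
{kappa} is the unique smallest valid adjustment set.

{kappa}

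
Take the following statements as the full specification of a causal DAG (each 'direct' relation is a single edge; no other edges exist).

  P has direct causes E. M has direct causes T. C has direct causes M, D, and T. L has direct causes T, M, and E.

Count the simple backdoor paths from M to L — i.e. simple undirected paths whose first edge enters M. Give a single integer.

1

A backdoor path from M to L is any simple undirected path whose first edge points into M (i.e. leaves M via a parent).
Parents of M: {T}.
Enumerating:
  P1: M <- T -> L
That exhausts the simple backdoor paths. Count: 1.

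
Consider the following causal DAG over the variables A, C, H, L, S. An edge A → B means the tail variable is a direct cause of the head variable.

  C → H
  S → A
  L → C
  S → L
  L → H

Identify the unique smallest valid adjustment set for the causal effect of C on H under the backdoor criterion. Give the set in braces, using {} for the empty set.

Variables eligible for adjustment (non-descendants of C, excluding C and H): {A, L, S}.
Backdoor paths from C to H:
  P1: C <- L -> H
The empty set is not sufficient: P1 (C <- L -> H) has no collider blocking it and no conditioned non-collider, so it is open.
Try {L}:
  P1: blocked at fork node L ∈ conditioning set.
{L} contains no descendant of C and blocks every backdoor path.
No other singleton works — e.g. {S} leaves P1 open — so {L} is the unique smallest valid adjustment set.

{L}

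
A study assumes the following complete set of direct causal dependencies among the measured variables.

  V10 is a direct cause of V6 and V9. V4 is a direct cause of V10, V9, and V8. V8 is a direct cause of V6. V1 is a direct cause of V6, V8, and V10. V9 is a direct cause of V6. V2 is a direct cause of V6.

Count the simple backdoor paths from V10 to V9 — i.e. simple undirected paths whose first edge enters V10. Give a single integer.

A backdoor path from V10 to V9 is any simple undirected path whose first edge points into V10 (i.e. leaves V10 via a parent).
Parents of V10: {V1, V4}.
Enumerating:
  P1: V10 <- V4 -> V8 <- V1 -> V6 <- V9
  P2: V10 <- V4 -> V8 -> V6 <- V9
  P3: V10 <- V4 -> V9
  P4: V10 <- V1 -> V8 <- V4 -> V9
  P5: V10 <- V1 -> V8 -> V6 <- V9
  P6: V10 <- V1 -> V6 <- V8 <- V4 -> V9
  P7: V10 <- V1 -> V6 <- V9
That exhausts the simple backdoor paths. Count: 7.

7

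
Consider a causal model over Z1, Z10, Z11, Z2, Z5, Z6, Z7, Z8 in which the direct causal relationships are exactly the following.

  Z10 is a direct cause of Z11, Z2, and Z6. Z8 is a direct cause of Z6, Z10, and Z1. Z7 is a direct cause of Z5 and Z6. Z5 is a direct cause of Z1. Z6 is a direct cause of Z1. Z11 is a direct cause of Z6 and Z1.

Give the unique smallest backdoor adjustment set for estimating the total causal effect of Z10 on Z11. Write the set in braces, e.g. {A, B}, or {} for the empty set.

Variables eligible for adjustment (non-descendants of Z10, excluding Z10 and Z11): {Z5, Z7, Z8}.
Backdoor paths from Z10 to Z11:
  P1: Z10 <- Z8 -> Z6 <- Z7 -> Z5 -> Z1 <- Z11
  P2: Z10 <- Z8 -> Z6 <- Z11
  P3: Z10 <- Z8 -> Z6 -> Z1 <- Z11
  P4: Z10 <- Z8 -> Z1 <- Z11
  P5: Z10 <- Z8 -> Z1 <- Z5 <- Z7 -> Z6 <- Z11
  P6: Z10 <- Z8 -> Z1 <- Z6 <- Z11
Each backdoor path contains an unconditioned collider, so every path is already blocked with the empty conditioning set:
  P1: blocked at collider Z6 (neither it nor any descendant is in the conditioning set).
  P2: blocked at collider Z6 (neither it nor any descendant is in the conditioning set).
  P3: blocked at collider Z1 (neither it nor any descendant is in the conditioning set).
  P4: blocked at collider Z1 (neither it nor any descendant is in the conditioning set).
  P5: blocked at collider Z1 (neither it nor any descendant is in the conditioning set).
  P6: blocked at collider Z1 (neither it nor any descendant is in the conditioning set).
The empty set is therefore the unique smallest valid set.

{}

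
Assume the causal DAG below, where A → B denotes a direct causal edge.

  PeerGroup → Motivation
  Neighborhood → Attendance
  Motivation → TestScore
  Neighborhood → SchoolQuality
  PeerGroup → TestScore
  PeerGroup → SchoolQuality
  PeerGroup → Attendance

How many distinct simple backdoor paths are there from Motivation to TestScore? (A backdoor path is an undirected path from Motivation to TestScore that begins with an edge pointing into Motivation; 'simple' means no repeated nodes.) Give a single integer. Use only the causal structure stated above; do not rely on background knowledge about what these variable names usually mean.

A backdoor path from Motivation to TestScore is any simple undirected path whose first edge points into Motivation (i.e. leaves Motivation via a parent).
Parents of Motivation: {PeerGroup}.
Enumerating:
  P1: Motivation <- PeerGroup -> TestScore
That exhausts the simple backdoor paths. Count: 1.

1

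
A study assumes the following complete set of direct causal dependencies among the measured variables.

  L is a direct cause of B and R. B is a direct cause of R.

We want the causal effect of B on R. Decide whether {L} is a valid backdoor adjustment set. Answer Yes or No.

Backdoor paths from B to R (paths whose first edge points into B):
  P1: B <- L -> R
Condition 1 (no descendant of B in the set): holds — descendants of B are {R}; none are in {L}.
Condition 2 (every backdoor path blocked by {L}):
  P1: blocked at fork node L ∈ conditioning set.
{L} satisfies the backdoor criterion.

Yes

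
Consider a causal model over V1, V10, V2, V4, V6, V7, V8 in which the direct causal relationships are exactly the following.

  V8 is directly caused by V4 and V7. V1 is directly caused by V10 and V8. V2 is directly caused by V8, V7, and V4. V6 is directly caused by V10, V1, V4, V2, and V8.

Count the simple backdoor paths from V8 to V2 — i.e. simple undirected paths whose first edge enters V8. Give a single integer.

3

A backdoor path from V8 to V2 is any simple undirected path whose first edge points into V8 (i.e. leaves V8 via a parent).
Parents of V8: {V4, V7}.
Enumerating:
  P1: V8 <- V7 -> V2
  P2: V8 <- V4 -> V2
  P3: V8 <- V4 -> V6 <- V2
That exhausts the simple backdoor paths. Count: 3.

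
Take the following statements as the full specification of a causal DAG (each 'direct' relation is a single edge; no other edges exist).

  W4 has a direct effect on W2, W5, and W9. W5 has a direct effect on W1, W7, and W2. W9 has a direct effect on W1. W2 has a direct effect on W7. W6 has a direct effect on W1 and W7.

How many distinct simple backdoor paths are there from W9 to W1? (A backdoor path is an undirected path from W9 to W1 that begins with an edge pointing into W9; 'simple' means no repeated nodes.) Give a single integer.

A backdoor path from W9 to W1 is any simple undirected path whose first edge points into W9 (i.e. leaves W9 via a parent).
Parents of W9: {W4}.
Enumerating:
  P1: W9 <- W4 -> W5 -> W1
  P2: W9 <- W4 -> W5 -> W2 -> W7 <- W6 -> W1
  P3: W9 <- W4 -> W5 -> W7 <- W6 -> W1
  P4: W9 <- W4 -> W2 <- W5 -> W1
  P5: W9 <- W4 -> W2 <- W5 -> W7 <- W6 -> W1
  P6: W9 <- W4 -> W2 -> W7 <- W6 -> W1
  P7: W9 <- W4 -> W2 -> W7 <- W5 -> W1
That exhausts the simple backdoor paths. Count: 7.

7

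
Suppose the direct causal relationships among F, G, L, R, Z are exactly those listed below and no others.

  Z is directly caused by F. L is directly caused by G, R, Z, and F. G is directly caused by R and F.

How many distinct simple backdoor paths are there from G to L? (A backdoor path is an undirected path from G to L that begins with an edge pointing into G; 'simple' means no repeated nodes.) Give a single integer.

A backdoor path from G to L is any simple undirected path whose first edge points into G (i.e. leaves G via a parent).
Parents of G: {F, R}.
Enumerating:
  P1: G <- R -> L
  P2: G <- F -> Z -> L
  P3: G <- F -> L
That exhausts the simple backdoor paths. Count: 3.

3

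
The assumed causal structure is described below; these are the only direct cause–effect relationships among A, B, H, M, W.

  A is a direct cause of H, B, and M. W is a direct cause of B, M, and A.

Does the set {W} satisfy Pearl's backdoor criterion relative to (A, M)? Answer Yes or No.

Yes

Backdoor paths from A to M (paths whose first edge points into A):
  P1: A <- W -> M
Condition 1 (no descendant of A in the set): holds — descendants of A are {B, H, M}; none are in {W}.
Condition 2 (every backdoor path blocked by {W}):
  P1: blocked at fork node W ∈ conditioning set.
{W} satisfies the backdoor criterion.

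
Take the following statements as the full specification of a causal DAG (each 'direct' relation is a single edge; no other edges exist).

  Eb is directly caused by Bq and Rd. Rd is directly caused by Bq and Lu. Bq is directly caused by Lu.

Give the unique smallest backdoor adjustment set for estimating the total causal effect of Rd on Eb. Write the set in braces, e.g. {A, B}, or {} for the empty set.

Variables eligible for adjustment (non-descendants of Rd, excluding Rd and Eb): {Bq, Lu}.
Backdoor paths from Rd to Eb:
  P1: Rd <- Lu -> Bq -> Eb
  P2: Rd <- Bq -> Eb
The empty set is not sufficient: P1 (Rd <- Lu -> Bq -> Eb) has no collider blocking it and no conditioned non-collider, so it is open.
Try {Bq}:
  P1: blocked at chain node Bq ∈ conditioning set.
  P2: blocked at fork node Bq ∈ conditioning set.
{Bq} contains no descendant of Rd and blocks every backdoor path.
No other singleton works — e.g. {Lu} leaves P2 open — so {Bq} is the unique smallest valid adjustment set.

{Bq}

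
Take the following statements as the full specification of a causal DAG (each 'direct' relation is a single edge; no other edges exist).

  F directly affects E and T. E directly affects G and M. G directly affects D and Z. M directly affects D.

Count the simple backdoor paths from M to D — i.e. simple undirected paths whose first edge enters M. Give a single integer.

1

A backdoor path from M to D is any simple undirected path whose first edge points into M (i.e. leaves M via a parent).
Parents of M: {E}.
Enumerating:
  P1: M <- E -> G -> D
That exhausts the simple backdoor paths. Count: 1.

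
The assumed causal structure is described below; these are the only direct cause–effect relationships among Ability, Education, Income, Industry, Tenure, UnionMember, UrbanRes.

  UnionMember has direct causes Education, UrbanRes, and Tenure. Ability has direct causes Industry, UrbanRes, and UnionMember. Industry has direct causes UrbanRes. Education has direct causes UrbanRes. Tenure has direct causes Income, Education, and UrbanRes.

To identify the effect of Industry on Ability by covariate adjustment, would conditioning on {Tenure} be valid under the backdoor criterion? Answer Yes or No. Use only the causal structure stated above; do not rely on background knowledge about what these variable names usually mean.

No

Backdoor paths from Industry to Ability (paths whose first edge points into Industry):
  P1: Industry <- UrbanRes -> Education -> Tenure -> UnionMember -> Ability
  P2: Industry <- UrbanRes -> Education -> UnionMember -> Ability
  P3: Industry <- UrbanRes -> Tenure <- Education -> UnionMember -> Ability
  P4: Industry <- UrbanRes -> Tenure -> UnionMember -> Ability
  P5: Industry <- UrbanRes -> UnionMember -> Ability
  P6: Industry <- UrbanRes -> Ability
Condition 1 (no descendant of Industry in the set): holds — descendants of Industry are {Ability}; none are in {Tenure}.
Condition 2 (every backdoor path blocked by {Tenure}):
  P1: blocked at chain node Tenure ∈ conditioning set.
  P2: open — no interior node is in the conditioning set.
  P3: open — collider(s) Tenure are conditioned on (or have a conditioned descendant) and no non-collider on the path is in the set.
  P4: blocked at chain node Tenure ∈ conditioning set.
  P5: open — no interior node is in the conditioning set.
  P6: open — no interior node is in the conditioning set.
{Tenure} does not satisfy the backdoor criterion.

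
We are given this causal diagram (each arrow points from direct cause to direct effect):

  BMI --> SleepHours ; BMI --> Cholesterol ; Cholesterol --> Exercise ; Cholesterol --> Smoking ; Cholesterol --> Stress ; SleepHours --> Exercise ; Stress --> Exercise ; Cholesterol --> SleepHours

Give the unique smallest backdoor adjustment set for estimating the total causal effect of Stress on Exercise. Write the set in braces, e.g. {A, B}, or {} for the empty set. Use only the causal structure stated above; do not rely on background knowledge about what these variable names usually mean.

{Cholesterol}

Variables eligible for adjustment (non-descendants of Stress, excluding Stress and Exercise): {BMI, Cholesterol, SleepHours, Smoking}.
Backdoor paths from Stress to Exercise:
  P1: Stress <- Cholesterol <- BMI -> SleepHours -> Exercise
  P2: Stress <- Cholesterol -> SleepHours -> Exercise
  P3: Stress <- Cholesterol -> Exercise
The empty set is not sufficient: P1 (Stress <- Cholesterol <- BMI -> SleepHours -> Exercise) has no collider blocking it and no conditioned non-collider, so it is open.
Try {Cholesterol}:
  P1: blocked at chain node Cholesterol ∈ conditioning set.
  P2: blocked at fork node Cholesterol ∈ conditioning set.
  P3: blocked at fork node Cholesterol ∈ conditioning set.
{Cholesterol} contains no descendant of Stress and blocks every backdoor path.
No other singleton works — e.g. {BMI} leaves P2 open — so {Cholesterol} is the unique smallest valid adjustment set.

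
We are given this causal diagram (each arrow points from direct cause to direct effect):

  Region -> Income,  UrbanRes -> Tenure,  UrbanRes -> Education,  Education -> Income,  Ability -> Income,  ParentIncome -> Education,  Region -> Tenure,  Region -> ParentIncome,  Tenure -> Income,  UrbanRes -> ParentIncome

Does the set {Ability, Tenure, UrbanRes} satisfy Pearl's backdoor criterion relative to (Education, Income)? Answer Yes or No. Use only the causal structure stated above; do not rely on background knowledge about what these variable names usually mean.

Backdoor paths from Education to Income (paths whose first edge points into Education):
  P1: Education <- UrbanRes -> ParentIncome <- Region -> Tenure -> Income
  P2: Education <- UrbanRes -> ParentIncome <- Region -> Income
  P3: Education <- UrbanRes -> Tenure <- Region -> Income
  P4: Education <- UrbanRes -> Tenure -> Income
  P5: Education <- ParentIncome <- UrbanRes -> Tenure <- Region -> Income
  P6: Education <- ParentIncome <- UrbanRes -> Tenure -> Income
  P7: Education <- ParentIncome <- Region -> Tenure -> Income
  P8: Education <- ParentIncome <- Region -> Income
Condition 1 (no descendant of Education in the set): holds — descendants of Education are {Income}; none are in {Ability, Tenure, UrbanRes}.
Condition 2 (every backdoor path blocked by {Ability, Tenure, UrbanRes}):
  P1: blocked at fork node UrbanRes ∈ conditioning set.
  P2: blocked at fork node UrbanRes ∈ conditioning set.
  P3: blocked at fork node UrbanRes ∈ conditioning set.
  P4: blocked at fork node UrbanRes ∈ conditioning set.
  P5: blocked at fork node UrbanRes ∈ conditioning set.
  P6: blocked at fork node UrbanRes ∈ conditioning set.
  P7: blocked at chain node Tenure ∈ conditioning set.
  P8: open — no interior node is in the conditioning set.
{Ability, Tenure, UrbanRes} does not satisfy the backdoor criterion.

No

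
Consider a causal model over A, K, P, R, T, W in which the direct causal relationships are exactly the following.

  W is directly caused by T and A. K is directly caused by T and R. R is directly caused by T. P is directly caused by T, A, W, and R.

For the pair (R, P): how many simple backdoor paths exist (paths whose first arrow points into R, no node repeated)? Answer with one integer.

3

A backdoor path from R to P is any simple undirected path whose first edge points into R (i.e. leaves R via a parent).
Parents of R: {T}.
Enumerating:
  P1: R <- T -> W <- A -> P
  P2: R <- T -> W -> P
  P3: R <- T -> P
That exhausts the simple backdoor paths. Count: 3.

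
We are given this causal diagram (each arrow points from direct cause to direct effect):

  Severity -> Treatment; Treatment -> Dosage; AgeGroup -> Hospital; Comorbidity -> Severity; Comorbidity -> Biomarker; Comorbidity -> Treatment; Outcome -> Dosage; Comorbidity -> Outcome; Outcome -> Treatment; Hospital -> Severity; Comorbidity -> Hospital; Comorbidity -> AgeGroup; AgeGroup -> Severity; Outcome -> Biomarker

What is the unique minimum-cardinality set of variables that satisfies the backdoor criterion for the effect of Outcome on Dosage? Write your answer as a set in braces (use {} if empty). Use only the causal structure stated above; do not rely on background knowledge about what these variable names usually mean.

Variables eligible for adjustment (non-descendants of Outcome, excluding Outcome and Dosage): {AgeGroup, Comorbidity, Hospital, Severity}.
Backdoor paths from Outcome to Dosage:
  P1: Outcome <- Comorbidity -> AgeGroup -> Hospital -> Severity -> Treatment -> Dosage
  P2: Outcome <- Comorbidity -> AgeGroup -> Severity -> Treatment -> Dosage
  P3: Outcome <- Comorbidity -> Hospital <- AgeGroup -> Severity -> Treatment -> Dosage
  P4: Outcome <- Comorbidity -> Hospital -> Severity -> Treatment -> Dosage
  P5: Outcome <- Comorbidity -> Severity -> Treatment -> Dosage
  P6: Outcome <- Comorbidity -> Treatment -> Dosage
The empty set is not sufficient: P1 (Outcome <- Comorbidity -> AgeGroup -> Hospital -> Severity -> Treatment -> Dosage) has no collider blocking it and no conditioned non-collider, so it is open.
Try {Comorbidity}:
  P1: blocked at fork node Comorbidity ∈ conditioning set.
  P2: blocked at fork node Comorbidity ∈ conditioning set.
  P3: blocked at fork node Comorbidity ∈ conditioning set.
  P4: blocked at fork node Comorbidity ∈ conditioning set.
  P5: blocked at fork node Comorbidity ∈ conditioning set.
  P6: blocked at fork node Comorbidity ∈ conditioning set.
{Comorbidity} contains no descendant of Outcome and blocks every backdoor path.
No other singleton works — e.g. {AgeGroup} leaves P4 open — so {Comorbidity} is the unique smallest valid adjustment set.

{Comorbidity}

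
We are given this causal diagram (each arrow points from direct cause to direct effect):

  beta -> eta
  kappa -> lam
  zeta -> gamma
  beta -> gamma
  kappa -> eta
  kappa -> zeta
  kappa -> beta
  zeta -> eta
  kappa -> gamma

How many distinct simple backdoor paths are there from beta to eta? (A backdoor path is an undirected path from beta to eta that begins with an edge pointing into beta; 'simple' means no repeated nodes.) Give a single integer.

A backdoor path from beta to eta is any simple undirected path whose first edge points into beta (i.e. leaves beta via a parent).
Parents of beta: {kappa}.
Enumerating:
  P1: beta <- kappa -> zeta -> eta
  P2: beta <- kappa -> gamma <- zeta -> eta
  P3: beta <- kappa -> eta
That exhausts the simple backdoor paths. Count: 3.

3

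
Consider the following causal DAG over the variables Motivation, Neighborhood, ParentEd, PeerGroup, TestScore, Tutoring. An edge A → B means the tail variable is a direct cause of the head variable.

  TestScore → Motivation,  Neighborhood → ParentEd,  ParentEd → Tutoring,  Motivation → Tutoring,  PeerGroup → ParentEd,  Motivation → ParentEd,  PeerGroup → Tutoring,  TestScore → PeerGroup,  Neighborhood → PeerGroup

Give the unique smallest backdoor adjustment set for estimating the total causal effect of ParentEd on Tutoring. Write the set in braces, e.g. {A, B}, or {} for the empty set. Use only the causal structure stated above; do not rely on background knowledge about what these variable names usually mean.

Variables eligible for adjustment (non-descendants of ParentEd, excluding ParentEd and Tutoring): {Motivation, Neighborhood, PeerGroup, TestScore}.
Backdoor paths from ParentEd to Tutoring:
  P1: ParentEd <- Neighborhood -> PeerGroup <- TestScore -> Motivation -> Tutoring
  P2: ParentEd <- Neighborhood -> PeerGroup -> Tutoring
  P3: ParentEd <- PeerGroup <- TestScore -> Motivation -> Tutoring
  P4: ParentEd <- PeerGroup -> Tutoring
  P5: ParentEd <- Motivation <- TestScore -> PeerGroup -> Tutoring
  P6: ParentEd <- Motivation -> Tutoring
The empty set is not sufficient: P2 (ParentEd <- Neighborhood -> PeerGroup -> Tutoring) has no collider blocking it and no conditioned non-collider, so it is open.
Try {Motivation, PeerGroup}:
  P1: blocked at chain node Motivation ∈ conditioning set.
  P2: blocked at chain node PeerGroup ∈ conditioning set.
  P3: blocked at chain node PeerGroup ∈ conditioning set.
  P4: blocked at fork node PeerGroup ∈ conditioning set.
  P5: blocked at chain node Motivation ∈ conditioning set.
  P6: blocked at fork node Motivation ∈ conditioning set.
{Motivation, PeerGroup} contains no descendant of ParentEd and blocks every backdoor path.
Every element of {Motivation, PeerGroup} is needed (dropping Motivation leaves P1 open; dropping PeerGroup leaves P2 open), so no proper subset is valid.
Among all size-2 subsets of the eligible variables, only {Motivation, PeerGroup} blocks every backdoor path, so it is the unique smallest valid adjustment set.

{Motivation, PeerGroup}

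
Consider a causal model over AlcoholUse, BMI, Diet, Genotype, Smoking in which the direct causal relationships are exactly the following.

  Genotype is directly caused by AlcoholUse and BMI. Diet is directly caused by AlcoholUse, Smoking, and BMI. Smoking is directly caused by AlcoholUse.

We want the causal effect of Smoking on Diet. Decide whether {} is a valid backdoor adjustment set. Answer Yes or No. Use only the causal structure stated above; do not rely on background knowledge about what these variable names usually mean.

Backdoor paths from Smoking to Diet (paths whose first edge points into Smoking):
  P1: Smoking <- AlcoholUse -> Diet
  P2: Smoking <- AlcoholUse -> Genotype <- BMI -> Diet
Condition 1 (no descendant of Smoking in the set): holds — descendants of Smoking are {Diet}; none are in {}.
Condition 2 (every backdoor path blocked by {}):
  P1: open — no interior node is in the conditioning set.
  P2: blocked at collider Genotype (neither it nor any descendant is in the conditioning set).
{} does not satisfy the backdoor criterion.

No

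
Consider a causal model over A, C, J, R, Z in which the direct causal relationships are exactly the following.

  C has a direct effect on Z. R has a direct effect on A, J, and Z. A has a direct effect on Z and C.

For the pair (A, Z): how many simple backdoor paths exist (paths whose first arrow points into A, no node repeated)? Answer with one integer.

A backdoor path from A to Z is any simple undirected path whose first edge points into A (i.e. leaves A via a parent).
Parents of A: {R}.
Enumerating:
  P1: A <- R -> Z
That exhausts the simple backdoor paths. Count: 1.

1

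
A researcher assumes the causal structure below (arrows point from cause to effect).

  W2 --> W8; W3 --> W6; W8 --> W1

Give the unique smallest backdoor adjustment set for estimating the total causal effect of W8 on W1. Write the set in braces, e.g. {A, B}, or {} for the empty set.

{}

Variables eligible for adjustment (non-descendants of W8, excluding W8 and W1): {W2, W3, W6}.
Backdoor paths from W8 to W1:
  (none)
With no backdoor paths the empty set already satisfies the criterion, and it is trivially minimal.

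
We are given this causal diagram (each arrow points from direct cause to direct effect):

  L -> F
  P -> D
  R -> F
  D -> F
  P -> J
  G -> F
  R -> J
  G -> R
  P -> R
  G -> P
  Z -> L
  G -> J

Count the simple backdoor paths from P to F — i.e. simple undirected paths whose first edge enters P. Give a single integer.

3

A backdoor path from P to F is any simple undirected path whose first edge points into P (i.e. leaves P via a parent).
Parents of P: {G}.
Enumerating:
  P1: P <- G -> R -> F
  P2: P <- G -> J <- R -> F
  P3: P <- G -> F
That exhausts the simple backdoor paths. Count: 3.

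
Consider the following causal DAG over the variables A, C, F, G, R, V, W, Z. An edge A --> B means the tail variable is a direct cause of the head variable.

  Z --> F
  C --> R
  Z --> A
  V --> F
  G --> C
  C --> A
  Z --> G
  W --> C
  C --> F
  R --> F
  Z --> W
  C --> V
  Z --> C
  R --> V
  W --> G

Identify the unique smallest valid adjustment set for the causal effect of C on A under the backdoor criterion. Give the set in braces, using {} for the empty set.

Variables eligible for adjustment (non-descendants of C, excluding C and A): {G, W, Z}.
Backdoor paths from C to A:
  P1: C <- Z -> A
  P2: C <- W <- Z -> A
  P3: C <- W -> G <- Z -> A
  P4: C <- G <- Z -> A
  P5: C <- G <- W <- Z -> A
The empty set is not sufficient: P1 (C <- Z -> A) has no collider blocking it and no conditioned non-collider, so it is open.
Try {Z}:
  P1: blocked at fork node Z ∈ conditioning set.
  P2: blocked at fork node Z ∈ conditioning set.
  P3: blocked at collider G (neither it nor any descendant is in the conditioning set).
  P4: blocked at fork node Z ∈ conditioning set.
  P5: blocked at fork node Z ∈ conditioning set.
{Z} contains no descendant of C and blocks every backdoor path.
No other singleton works — e.g. {W} leaves P1 open — so {Z} is the unique smallest valid adjustment set.

{Z}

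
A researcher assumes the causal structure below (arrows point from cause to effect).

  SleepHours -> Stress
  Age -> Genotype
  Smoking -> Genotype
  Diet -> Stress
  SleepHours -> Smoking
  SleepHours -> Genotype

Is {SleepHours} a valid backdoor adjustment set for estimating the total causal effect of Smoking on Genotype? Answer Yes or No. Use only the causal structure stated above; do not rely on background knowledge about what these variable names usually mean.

Yes

Backdoor paths from Smoking to Genotype (paths whose first edge points into Smoking):
  P1: Smoking <- SleepHours -> Genotype
Condition 1 (no descendant of Smoking in the set): holds — descendants of Smoking are {Genotype}; none are in {SleepHours}.
Condition 2 (every backdoor path blocked by {SleepHours}):
  P1: blocked at fork node SleepHours ∈ conditioning set.
{SleepHours} satisfies the backdoor criterion.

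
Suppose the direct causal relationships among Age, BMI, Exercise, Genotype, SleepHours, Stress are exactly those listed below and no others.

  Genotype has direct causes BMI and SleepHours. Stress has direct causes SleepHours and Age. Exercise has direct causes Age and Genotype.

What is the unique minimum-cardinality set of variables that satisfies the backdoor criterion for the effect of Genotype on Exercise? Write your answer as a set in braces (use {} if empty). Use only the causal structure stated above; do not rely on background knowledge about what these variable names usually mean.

{}

Variables eligible for adjustment (non-descendants of Genotype, excluding Genotype and Exercise): {Age, BMI, SleepHours, Stress}.
Backdoor paths from Genotype to Exercise:
  P1: Genotype <- SleepHours -> Stress <- Age -> Exercise
Each backdoor path contains an unconditioned collider, so every path is already blocked with the empty conditioning set:
  P1: blocked at collider Stress (neither it nor any descendant is in the conditioning set).
The empty set is therefore the unique smallest valid set.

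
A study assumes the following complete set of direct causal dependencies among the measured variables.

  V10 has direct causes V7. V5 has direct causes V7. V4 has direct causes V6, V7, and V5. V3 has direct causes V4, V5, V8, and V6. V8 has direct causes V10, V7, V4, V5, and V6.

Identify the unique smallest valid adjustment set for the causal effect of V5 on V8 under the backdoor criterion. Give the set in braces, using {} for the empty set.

Variables eligible for adjustment (non-descendants of V5, excluding V5 and V8): {V10, V6, V7}.
Backdoor paths from V5 to V8:
  P1: V5 <- V7 -> V10 -> V8
  P2: V5 <- V7 -> V4 <- V6 -> V8
  P3: V5 <- V7 -> V4 <- V6 -> V3 <- V8
  P4: V5 <- V7 -> V4 -> V8
  P5: V5 <- V7 -> V4 -> V3 <- V6 -> V8
  P6: V5 <- V7 -> V4 -> V3 <- V8
  P7: V5 <- V7 -> V8
The empty set is not sufficient: P1 (V5 <- V7 -> V10 -> V8) has no collider blocking it and no conditioned non-collider, so it is open.
Try {V7}:
  P1: blocked at fork node V7 ∈ conditioning set.
  P2: blocked at fork node V7 ∈ conditioning set.
  P3: blocked at fork node V7 ∈ conditioning set.
  P4: blocked at fork node V7 ∈ conditioning set.
  P5: blocked at fork node V7 ∈ conditioning set.
  P6: blocked at fork node V7 ∈ conditioning set.
  P7: blocked at fork node V7 ∈ conditioning set.
{V7} contains no descendant of V5 and blocks every backdoor path.
No other singleton works — e.g. {V10} leaves P4 open — so {V7} is the unique smallest valid adjustment set.

{V7}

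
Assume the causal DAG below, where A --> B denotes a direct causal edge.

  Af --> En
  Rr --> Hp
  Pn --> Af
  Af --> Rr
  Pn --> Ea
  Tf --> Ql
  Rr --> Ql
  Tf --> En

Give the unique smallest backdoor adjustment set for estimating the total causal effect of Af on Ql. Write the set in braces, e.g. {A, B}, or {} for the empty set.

Variables eligible for adjustment (non-descendants of Af, excluding Af and Ql): {Ea, Pn, Tf}.
Backdoor paths from Af to Ql:
  (none)
With no backdoor paths the empty set already satisfies the criterion, and it is trivially minimal.

{}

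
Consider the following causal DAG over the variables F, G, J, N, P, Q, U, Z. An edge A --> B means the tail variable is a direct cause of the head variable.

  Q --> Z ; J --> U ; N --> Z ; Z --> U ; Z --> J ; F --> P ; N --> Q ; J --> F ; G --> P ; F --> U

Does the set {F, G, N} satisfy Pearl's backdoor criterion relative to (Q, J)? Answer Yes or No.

No

Backdoor paths from Q to J (paths whose first edge points into Q):
  P1: Q <- N -> Z -> J
  P2: Q <- N -> Z -> U <- J
  P3: Q <- N -> Z -> U <- F <- J
Condition 1 (no descendant of Q in the set): FAILS — F is a descendant of Q.
Condition 2 (every backdoor path blocked by {F, G, N}):
  P1: blocked at fork node N ∈ conditioning set.
  P2: blocked at fork node N ∈ conditioning set.
  P3: blocked at fork node N ∈ conditioning set.
{F, G, N} does not satisfy the backdoor criterion.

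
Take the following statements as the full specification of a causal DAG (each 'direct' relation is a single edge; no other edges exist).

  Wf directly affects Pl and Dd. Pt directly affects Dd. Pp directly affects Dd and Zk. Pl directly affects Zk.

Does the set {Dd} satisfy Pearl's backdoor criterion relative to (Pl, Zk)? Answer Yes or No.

Backdoor paths from Pl to Zk (paths whose first edge points into Pl):
  P1: Pl <- Wf -> Dd <- Pp -> Zk
Condition 1 (no descendant of Pl in the set): holds — descendants of Pl are {Zk}; none are in {Dd}.
Condition 2 (every backdoor path blocked by {Dd}):
  P1: open — collider(s) Dd are conditioned on (or have a conditioned descendant) and no non-collider on the path is in the set.
{Dd} does not satisfy the backdoor criterion.

No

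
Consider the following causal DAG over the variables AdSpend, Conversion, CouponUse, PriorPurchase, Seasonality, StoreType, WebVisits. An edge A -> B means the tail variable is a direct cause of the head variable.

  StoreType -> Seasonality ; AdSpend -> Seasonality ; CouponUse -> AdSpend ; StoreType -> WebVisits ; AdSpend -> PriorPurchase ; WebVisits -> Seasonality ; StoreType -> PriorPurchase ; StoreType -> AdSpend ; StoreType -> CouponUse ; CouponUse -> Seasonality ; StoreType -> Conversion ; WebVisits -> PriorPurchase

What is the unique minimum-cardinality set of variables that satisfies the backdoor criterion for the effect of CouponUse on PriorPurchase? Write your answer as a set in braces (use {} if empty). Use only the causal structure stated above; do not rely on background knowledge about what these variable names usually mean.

Variables eligible for adjustment (non-descendants of CouponUse, excluding CouponUse and PriorPurchase): {Conversion, StoreType, WebVisits}.
Backdoor paths from CouponUse to PriorPurchase:
  P1: CouponUse <- StoreType -> AdSpend -> Seasonality <- WebVisits -> PriorPurchase
  P2: CouponUse <- StoreType -> AdSpend -> PriorPurchase
  P3: CouponUse <- StoreType -> WebVisits -> Seasonality <- AdSpend -> PriorPurchase
  P4: CouponUse <- StoreType -> WebVisits -> PriorPurchase
  P5: CouponUse <- StoreType -> Seasonality <- AdSpend -> PriorPurchase
  P6: CouponUse <- StoreType -> Seasonality <- WebVisits -> PriorPurchase
  P7: CouponUse <- StoreType -> PriorPurchase
The empty set is not sufficient: P2 (CouponUse <- StoreType -> AdSpend -> PriorPurchase) has no collider blocking it and no conditioned non-collider, so it is open.
Try {StoreType}:
  P1: blocked at fork node StoreType ∈ conditioning set.
  P2: blocked at fork node StoreType ∈ conditioning set.
  P3: blocked at fork node StoreType ∈ conditioning set.
  P4: blocked at fork node StoreType ∈ conditioning set.
  P5: blocked at fork node StoreType ∈ conditioning set.
  P6: blocked at fork node StoreType ∈ conditioning set.
  P7: blocked at fork node StoreType ∈ conditioning set.
{StoreType} contains no descendant of CouponUse and blocks every backdoor path.
No other singleton works — e.g. {WebVisits} leaves P2 open — so {StoreType} is the unique smallest valid adjustment set.

{StoreType}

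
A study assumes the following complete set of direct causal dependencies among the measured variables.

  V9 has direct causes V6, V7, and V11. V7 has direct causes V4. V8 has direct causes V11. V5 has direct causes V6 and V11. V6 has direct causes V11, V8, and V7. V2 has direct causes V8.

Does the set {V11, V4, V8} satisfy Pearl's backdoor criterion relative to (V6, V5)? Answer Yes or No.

Yes

Backdoor paths from V6 to V5 (paths whose first edge points into V6):
  P1: V6 <- V7 -> V9 <- V11 -> V5
  P2: V6 <- V11 -> V5
  P3: V6 <- V8 <- V11 -> V5
Condition 1 (no descendant of V6 in the set): holds — descendants of V6 are {V5, V9}; none are in {V11, V4, V8}.
Condition 2 (every backdoor path blocked by {V11, V4, V8}):
  P1: blocked at collider V9 (neither it nor any descendant is in the conditioning set).
  P2: blocked at fork node V11 ∈ conditioning set.
  P3: blocked at chain node V8 ∈ conditioning set.
{V11, V4, V8} satisfies the backdoor criterion.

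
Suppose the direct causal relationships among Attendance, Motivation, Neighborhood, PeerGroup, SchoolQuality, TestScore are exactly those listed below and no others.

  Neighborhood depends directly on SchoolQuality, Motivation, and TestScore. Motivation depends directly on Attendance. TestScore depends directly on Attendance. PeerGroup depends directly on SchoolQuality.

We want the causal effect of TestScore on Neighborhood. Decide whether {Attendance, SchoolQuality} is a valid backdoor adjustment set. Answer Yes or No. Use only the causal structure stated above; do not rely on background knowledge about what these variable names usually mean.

Yes

Backdoor paths from TestScore to Neighborhood (paths whose first edge points into TestScore):
  P1: TestScore <- Attendance -> Motivation -> Neighborhood
Condition 1 (no descendant of TestScore in the set): holds — descendants of TestScore are {Neighborhood}; none are in {Attendance, SchoolQuality}.
Condition 2 (every backdoor path blocked by {Attendance, SchoolQuality}):
  P1: blocked at fork node Attendance ∈ conditioning set.
{Attendance, SchoolQuality} satisfies the backdoor criterion.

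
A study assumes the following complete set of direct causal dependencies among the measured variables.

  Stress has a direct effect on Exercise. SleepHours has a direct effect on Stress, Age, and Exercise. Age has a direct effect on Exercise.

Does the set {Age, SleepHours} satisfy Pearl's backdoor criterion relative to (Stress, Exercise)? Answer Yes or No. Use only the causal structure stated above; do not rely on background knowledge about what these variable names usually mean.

Backdoor paths from Stress to Exercise (paths whose first edge points into Stress):
  P1: Stress <- SleepHours -> Age -> Exercise
  P2: Stress <- SleepHours -> Exercise
Condition 1 (no descendant of Stress in the set): holds — descendants of Stress are {Exercise}; none are in {Age, SleepHours}.
Condition 2 (every backdoor path blocked by {Age, SleepHours}):
  P1: blocked at fork node SleepHours ∈ conditioning set.
  P2: blocked at fork node SleepHours ∈ conditioning set.
{Age, SleepHours} satisfies the backdoor criterion.

Yes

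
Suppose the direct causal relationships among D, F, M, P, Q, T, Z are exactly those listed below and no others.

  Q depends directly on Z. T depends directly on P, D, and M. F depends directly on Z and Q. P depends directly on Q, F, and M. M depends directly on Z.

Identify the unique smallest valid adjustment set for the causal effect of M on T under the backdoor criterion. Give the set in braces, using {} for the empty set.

Variables eligible for adjustment (non-descendants of M, excluding M and T): {D, F, Q, Z}.
Backdoor paths from M to T:
  P1: M <- Z -> Q -> F -> P -> T
  P2: M <- Z -> Q -> P -> T
  P3: M <- Z -> F <- Q -> P -> T
  P4: M <- Z -> F -> P -> T
The empty set is not sufficient: P1 (M <- Z -> Q -> F -> P -> T) has no collider blocking it and no conditioned non-collider, so it is open.
Try {Z}:
  P1: blocked at fork node Z ∈ conditioning set.
  P2: blocked at fork node Z ∈ conditioning set.
  P3: blocked at fork node Z ∈ conditioning set.
  P4: blocked at fork node Z ∈ conditioning set.
{Z} contains no descendant of M and blocks every backdoor path.
No other singleton works — e.g. {Q} leaves P4 open — so {Z} is the unique smallest valid adjustment set.

{Z}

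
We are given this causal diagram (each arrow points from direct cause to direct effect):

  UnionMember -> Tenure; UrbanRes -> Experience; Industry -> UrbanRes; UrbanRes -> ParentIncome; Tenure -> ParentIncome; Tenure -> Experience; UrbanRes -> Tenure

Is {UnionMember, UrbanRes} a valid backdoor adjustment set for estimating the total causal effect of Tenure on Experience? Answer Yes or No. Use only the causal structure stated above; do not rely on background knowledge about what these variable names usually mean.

Backdoor paths from Tenure to Experience (paths whose first edge points into Tenure):
  P1: Tenure <- UrbanRes -> Experience
Condition 1 (no descendant of Tenure in the set): holds — descendants of Tenure are {Experience, ParentIncome}; none are in {UnionMember, UrbanRes}.
Condition 2 (every backdoor path blocked by {UnionMember, UrbanRes}):
  P1: blocked at fork node UrbanRes ∈ conditioning set.
{UnionMember, UrbanRes} satisfies the backdoor criterion.

Yes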